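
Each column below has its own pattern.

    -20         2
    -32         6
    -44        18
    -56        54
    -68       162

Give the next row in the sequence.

-80  486

First component — −12 each step: -20, -32, -44, -56, -68 → -80.
Second component: 2, 6, 18, 54, 162 → 486 (×3 each step).
Putting it together: -80  486.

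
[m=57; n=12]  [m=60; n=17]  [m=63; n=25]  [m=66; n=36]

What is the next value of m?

69

M: +3 each step, so 57, 60, 63, 66 → 69.
For the n, differences are 5, 8, 11, … (increasing by 3 each time): 12, 17, 25, 36 → 50.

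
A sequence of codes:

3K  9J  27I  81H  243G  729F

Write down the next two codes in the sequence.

2187E then 6561D

First component — ×3 each step: 3, 9, 27, 81, 243, 729 → 2187 → 6561.
Letter: K, J, I, H, G, F → E → D (letters move back 1 place in the alphabet).
So the next two codes are 2187E and 6561D.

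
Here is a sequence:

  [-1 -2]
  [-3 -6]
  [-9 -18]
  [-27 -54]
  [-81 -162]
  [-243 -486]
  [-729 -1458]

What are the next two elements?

First value: ×3 each step, so -1, -3, -9, -27, -81, -243, -729 → -2187 → -6561.
Second value — always 2 × the first value: -2, -6, -18, -54, -162, -486, -1458 → -4374 → -13122.
So the next two elements are [-2187 -4374] and [-6561 -13122].

[-2187 -4374], [-6561 -13122]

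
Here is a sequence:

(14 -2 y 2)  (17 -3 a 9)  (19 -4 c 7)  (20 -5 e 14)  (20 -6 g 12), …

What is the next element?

(19 -7 i 19)

First coordinate goes 14, 17, 19, 20, 20 → 19 (differences are 3, 2, 1, … (decreasing by 1 each time)).
For the second coordinate, −1 each step: -2, -3, -4, -5, -6 → -7.
Letter — letters move forward 2 places in the alphabet, wrapping Z→A: y, a, c, e, g → i.
Fourth coordinate: alternating steps +7, −2, +7, −2, …, so 2, 9, 7, 14, 12 → 19.
So the next element is (19 -7 i 19).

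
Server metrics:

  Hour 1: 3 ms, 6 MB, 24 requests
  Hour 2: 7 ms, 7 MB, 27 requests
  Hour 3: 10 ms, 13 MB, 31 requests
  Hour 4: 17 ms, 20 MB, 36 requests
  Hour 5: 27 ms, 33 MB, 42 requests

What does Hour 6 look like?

44 ms, 53 MB, 49 requests

Ms — each term is the sum of the two before it: 3, 7, 10, 17, 27 → 44.
MB: 6, 7, 13, 20, 33 → 53 (each term is the sum of the two before it).
Requests: differences are 3, 4, 5, … (increasing by 1 each time); 24, 27, 31, 36, 42 → 49.
Putting it together: 44 ms, 53 MB, 49 requests.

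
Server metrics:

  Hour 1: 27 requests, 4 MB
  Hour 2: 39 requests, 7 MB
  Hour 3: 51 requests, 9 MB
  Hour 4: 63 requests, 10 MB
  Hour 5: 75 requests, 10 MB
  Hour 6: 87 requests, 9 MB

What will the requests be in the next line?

Requests goes 27, 39, 51, 63, 75, 87 → 99 (+12 each step).

99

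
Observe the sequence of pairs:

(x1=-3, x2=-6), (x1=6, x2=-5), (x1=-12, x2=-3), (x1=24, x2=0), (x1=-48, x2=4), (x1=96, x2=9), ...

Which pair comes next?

X1: ×(-2) each step; -3, 6, -12, 24, -48, 96 → -192.
X2 goes -6, -5, -3, 0, 4, 9 → 15 (differences are 1, 2, 3, … (increasing by 1 each time)).
So the next pair is (x1=-192, x2=15).

(x1=-192, x2=15)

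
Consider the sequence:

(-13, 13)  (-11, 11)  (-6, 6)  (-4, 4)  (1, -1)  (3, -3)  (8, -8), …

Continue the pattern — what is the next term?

(10, -10)

First component goes -13, -11, -6, -4, 1, 3, 8 → 10 (alternating steps +2, +5, +2, +5, …).
Second component: together with the first component always sums to 0, so 13, 11, 6, 4, -1, -3, -8 → -10.
Combining the parts gives (10, -10).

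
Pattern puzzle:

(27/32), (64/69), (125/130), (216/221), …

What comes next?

(343/348)

First coordinate: perfect cubes: 3³, 4³, 5³, …, so 27, 64, 125, 216 → 343.
Second coordinate — always 5 more than the first coordinate: 32, 69, 130, 221 → 348.
So the next tuple is (343/348).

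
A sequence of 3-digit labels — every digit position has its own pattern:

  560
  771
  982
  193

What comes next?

First digit — +2 each step, mod 10: 5, 7, 9, 1 → 3.
Second digit: +1 each step, mod 10; 6, 7, 8, 9 → 0.
Third digit — +1 each step, mod 10: 0, 1, 2, 3 → 4.
So the next label is 304.

304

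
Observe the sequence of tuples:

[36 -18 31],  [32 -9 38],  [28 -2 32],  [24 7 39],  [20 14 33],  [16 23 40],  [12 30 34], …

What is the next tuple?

First component: 36, 32, 28, 24, 20, 16, 12 → 8 (−4 each step).
Second component goes -18, -9, -2, 7, 14, 23, 30 → 39 (alternating steps +9, +7, +9, +7, …).
For the third component, alternating steps +7, −6, +7, −6, …: 31, 38, 32, 39, 33, 40, 34 → 41.
Putting it together: [8 39 41].

[8 39 41]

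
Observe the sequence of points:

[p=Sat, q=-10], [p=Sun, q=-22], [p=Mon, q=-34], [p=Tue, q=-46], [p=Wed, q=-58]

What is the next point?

P: runs through the weekdays Mon→Sun, so Sat, Sun, Mon, Tue, Wed → Thu.
Q: -10, -22, -34, -46, -58 → -70 (−12 each step).
So the next point is [p=Thu, q=-70].

[p=Thu, q=-70]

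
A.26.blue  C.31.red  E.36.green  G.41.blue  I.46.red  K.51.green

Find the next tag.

M.56.blue

Letter goes A, C, E, G, I, K → M (letters move forward 2 places in the alphabet).
Second component goes 26, 31, 36, 41, 46, 51 → 56 (+5 each step).
Colour — repeats blue → red → green: blue, red, green, blue, red, green → blue.
So the next tag is M.56.blue.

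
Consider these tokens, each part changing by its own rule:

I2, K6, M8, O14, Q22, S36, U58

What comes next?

Letter: letters move forward 2 places in the alphabet, so I, K, M, O, Q, S, U → W.
Second component — each term is the sum of the two before it: 2, 6, 8, 14, 22, 36, 58 → 94.
So the next token is W94.

W94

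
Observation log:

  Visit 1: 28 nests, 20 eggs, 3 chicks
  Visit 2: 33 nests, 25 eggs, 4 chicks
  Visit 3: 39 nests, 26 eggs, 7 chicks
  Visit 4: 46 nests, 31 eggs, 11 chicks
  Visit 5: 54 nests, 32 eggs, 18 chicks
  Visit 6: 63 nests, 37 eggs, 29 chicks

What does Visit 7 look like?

Nests: differences are 5, 6, 7, … (increasing by 1 each time); 28, 33, 39, 46, 54, 63 → 73.
Eggs goes 20, 25, 26, 31, 32, 37 → 38 (alternating steps +5, +1, +5, +1, …).
Chicks: 3, 4, 7, 11, 18, 29 → 47 (each term is the sum of the two before it).
Putting it together: 73 nests, 38 eggs, 47 chicks.

73 nests, 38 eggs, 47 chicks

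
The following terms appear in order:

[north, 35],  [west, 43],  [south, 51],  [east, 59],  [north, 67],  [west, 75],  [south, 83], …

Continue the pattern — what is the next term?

For the direction, repeats north → west → south → east: north, west, south, east, north, west, south → east.
Second value goes 35, 43, 51, 59, 67, 75, 83 → 91 (+8 each step).
Combining the parts gives [east, 91].

[east, 91]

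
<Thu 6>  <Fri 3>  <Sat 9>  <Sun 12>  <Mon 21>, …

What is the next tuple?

<Tue 33>

Day — runs through the weekdays Mon→Sun: Thu, Fri, Sat, Sun, Mon → Tue.
Second component — each term is the sum of the two before it: 6, 3, 9, 12, 21 → 33.
Putting it together: <Tue 33>.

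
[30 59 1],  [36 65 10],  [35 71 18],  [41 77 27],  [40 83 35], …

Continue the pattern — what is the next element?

[46 89 44]

First coordinate: 30, 36, 35, 41, 40 → 46 (alternating steps +6, −1, +6, −1, …).
Second coordinate: +6 each step, so 59, 65, 71, 77, 83 → 89.
Third coordinate: alternating steps +9, +8, +9, +8, …, so 1, 10, 18, 27, 35 → 44.
So the next element is [46 89 44].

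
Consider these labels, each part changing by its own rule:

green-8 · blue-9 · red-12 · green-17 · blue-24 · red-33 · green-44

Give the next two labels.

Colour: green, blue, red, green, blue, red, green → blue → red (repeats green → blue → red).
Second component: 8, 9, 12, 17, 24, 33, 44 → 57 → 72 (differences are 1, 3, 5, … (increasing by 2 each time)).
So the next two labels are blue-57 and red-72.

blue-57 then red-72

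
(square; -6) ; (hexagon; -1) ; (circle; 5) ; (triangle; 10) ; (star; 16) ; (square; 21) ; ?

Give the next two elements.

Shape: repeats square → hexagon → circle → triangle → star; square, hexagon, circle, triangle, star, square → hexagon → circle.
Second component: alternating steps +5, +6, +5, +6, …; -6, -1, 5, 10, 16, 21 → 27 → 32.
So the next two elements are (hexagon; 27) and (circle; 32).

(hexagon; 27), (circle; 32)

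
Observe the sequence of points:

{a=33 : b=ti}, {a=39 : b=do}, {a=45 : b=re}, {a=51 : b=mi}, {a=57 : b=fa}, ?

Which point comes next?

{a=63 : b=sol}

A: 33, 39, 45, 51, 57 → 63 (+6 each step).
B: runs through the solfège scale do→ti; ti, do, re, mi, fa → sol.
Combining the parts gives {a=63 : b=sol}.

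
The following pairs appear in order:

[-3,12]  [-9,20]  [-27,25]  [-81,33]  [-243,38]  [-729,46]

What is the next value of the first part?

-2187

First part: -3, -9, -27, -81, -243, -729 → -2187 (×3 each step).
For the second part, alternating steps +8, +5, +8, +5, …: 12, 20, 25, 33, 38, 46 → 51.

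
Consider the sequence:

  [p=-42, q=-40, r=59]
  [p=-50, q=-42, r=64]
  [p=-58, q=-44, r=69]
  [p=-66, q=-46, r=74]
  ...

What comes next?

[p=-74, q=-48, r=79]

P: -42, -50, -58, -66 → -74 (−8 each step).
Q goes -40, -42, -44, -46 → -48 (−2 each step).
R goes 59, 64, 69, 74 → 79 (+5 each step).
Putting it together: [p=-74, q=-48, r=79].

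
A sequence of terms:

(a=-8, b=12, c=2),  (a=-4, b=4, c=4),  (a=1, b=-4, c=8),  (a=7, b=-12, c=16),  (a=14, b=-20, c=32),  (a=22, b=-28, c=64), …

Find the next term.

A goes -8, -4, 1, 7, 14, 22 → 31 (differences are 4, 5, 6, … (increasing by 1 each time)).
B: 12, 4, -4, -12, -20, -28 → -36 (−8 each step).
C: ×2 each step; 2, 4, 8, 16, 32, 64 → 128.
So the next term is (a=31, b=-36, c=128).

(a=31, b=-36, c=128)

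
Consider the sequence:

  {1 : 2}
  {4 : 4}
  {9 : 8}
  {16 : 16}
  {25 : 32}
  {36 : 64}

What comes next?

{49 : 128}

First part goes 1, 4, 9, 16, 25, 36 → 49 (perfect squares: 1², 2², 3², …).
Second part: ×2 each step, so 2, 4, 8, 16, 32, 64 → 128.
Putting it together: {49 : 128}.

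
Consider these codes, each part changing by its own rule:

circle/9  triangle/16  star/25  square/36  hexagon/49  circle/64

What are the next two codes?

Shape goes circle, triangle, star, square, hexagon, circle → triangle → star (repeats circle → triangle → star → square → hexagon).
Second component: 9, 16, 25, 36, 49, 64 → 81 → 100 (perfect squares: 3², 4², 5², …).
So the next two codes are triangle/81 and star/100.

triangle/81 then star/100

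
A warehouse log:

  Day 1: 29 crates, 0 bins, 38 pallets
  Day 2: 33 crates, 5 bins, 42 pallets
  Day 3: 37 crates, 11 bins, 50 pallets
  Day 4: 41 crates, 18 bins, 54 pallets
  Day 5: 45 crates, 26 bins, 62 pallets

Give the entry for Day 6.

Crates — +4 each step: 29, 33, 37, 41, 45 → 49.
Bins — differences are 5, 6, 7, … (increasing by 1 each time): 0, 5, 11, 18, 26 → 35.
Pallets: 38, 42, 50, 54, 62 → 66 (alternating steps +4, +8, +4, +8, …).
So the next record is 49 crates, 35 bins, 66 pallets.

49 crates, 35 bins, 66 pallets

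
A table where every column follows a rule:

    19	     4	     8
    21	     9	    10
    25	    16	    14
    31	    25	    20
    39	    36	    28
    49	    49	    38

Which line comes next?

61  64  50

First component: differences are 2, 4, 6, … (increasing by 2 each time), so 19, 21, 25, 31, 39, 49 → 61.
Second component goes 4, 9, 16, 25, 36, 49 → 64 (perfect squares: 2², 3², 4², …).
Third component: 8, 10, 14, 20, 28, 38 → 50 (always 11 less than the first component).
Putting it together: 61  64  50.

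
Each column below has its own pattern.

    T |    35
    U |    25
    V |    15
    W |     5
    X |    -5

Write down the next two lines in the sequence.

Y  -15; Z  -25

Letter: letters move forward 1 place in the alphabet, so T, U, V, W, X → Y → Z.
For the second component, −10 each step: 35, 25, 15, 5, -5 → -15 → -25.
So the next two lines are Y  -15 and Z  -25.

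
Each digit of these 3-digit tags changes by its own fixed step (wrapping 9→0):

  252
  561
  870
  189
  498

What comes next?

707

First digit: 2, 5, 8, 1, 4 → 7 (+3 each step, mod 10).
Second digit — +1 each step, mod 10: 5, 6, 7, 8, 9 → 0.
Third digit — −1 each step, mod 10: 2, 1, 0, 9, 8 → 7.
Combining the parts gives 707.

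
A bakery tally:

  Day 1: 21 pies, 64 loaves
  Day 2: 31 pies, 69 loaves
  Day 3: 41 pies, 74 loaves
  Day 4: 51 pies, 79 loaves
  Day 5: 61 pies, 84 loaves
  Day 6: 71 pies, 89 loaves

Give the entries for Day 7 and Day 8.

Pies: 21, 31, 41, 51, 61, 71 → 81 → 91 (+10 each step).
Loaves: 64, 69, 74, 79, 84, 89 → 94 → 99 (+5 each step).
Putting the parts together: 81 pies, 94 loaves and then 91 pies, 99 loaves.

81 pies, 94 loaves; 91 pies, 99 loaves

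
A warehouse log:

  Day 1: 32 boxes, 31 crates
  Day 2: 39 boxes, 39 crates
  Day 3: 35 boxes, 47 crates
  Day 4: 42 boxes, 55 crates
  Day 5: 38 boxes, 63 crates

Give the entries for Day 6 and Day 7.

Boxes: alternating steps +7, −4, +7, −4, …, so 32, 39, 35, 42, 38 → 45 → 41.
Crates goes 31, 39, 47, 55, 63 → 71 → 79 (+8 each step).
So the next two lines are 45 boxes, 71 crates and 41 boxes, 79 crates.

45 boxes, 71 crates; 41 boxes, 79 crates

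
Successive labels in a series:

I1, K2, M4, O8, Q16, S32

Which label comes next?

Letter: letters move forward 2 places in the alphabet; I, K, M, O, Q, S → U.
Second component — ×2 each step: 1, 2, 4, 8, 16, 32 → 64.
Combining the parts gives U64.

U64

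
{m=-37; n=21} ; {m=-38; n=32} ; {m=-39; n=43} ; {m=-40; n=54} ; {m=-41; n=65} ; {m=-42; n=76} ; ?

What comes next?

M: -37, -38, -39, -40, -41, -42 → -43 (−1 each step).
N — +11 each step: 21, 32, 43, 54, 65, 76 → 87.
So the next tuple is {m=-43; n=87}.

{m=-43; n=87}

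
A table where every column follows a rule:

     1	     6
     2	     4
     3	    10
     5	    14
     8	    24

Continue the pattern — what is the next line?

For the first component, each term is the sum of the two before it: 1, 2, 3, 5, 8 → 13.
Second component: each term is the sum of the two before it, so 6, 4, 10, 14, 24 → 38.
Combining the parts gives 13  38.

13  38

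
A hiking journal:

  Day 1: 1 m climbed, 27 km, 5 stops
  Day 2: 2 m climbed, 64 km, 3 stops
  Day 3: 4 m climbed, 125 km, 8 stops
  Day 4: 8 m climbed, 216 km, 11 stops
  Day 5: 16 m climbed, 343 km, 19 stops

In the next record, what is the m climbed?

M climbed: ×2 each step; 1, 2, 4, 8, 16 → 32.
Km — perfect cubes: 3³, 4³, 5³, …: 27, 64, 125, 216, 343 → 512.
For the stops, each term is the sum of the two before it: 5, 3, 8, 11, 19 → 30.

32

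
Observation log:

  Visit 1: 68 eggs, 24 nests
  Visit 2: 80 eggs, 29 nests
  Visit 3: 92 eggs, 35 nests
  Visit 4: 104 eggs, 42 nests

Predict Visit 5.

For the eggs, +12 each step: 68, 80, 92, 104 → 116.
Nests: 24, 29, 35, 42 → 50 (differences are 5, 6, 7, … (increasing by 1 each time)).
Putting it together: 116 eggs, 50 nests.

116 eggs, 50 nests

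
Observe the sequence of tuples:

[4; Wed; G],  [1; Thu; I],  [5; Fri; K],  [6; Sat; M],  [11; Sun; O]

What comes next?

First value — each term is the sum of the two before it: 4, 1, 5, 6, 11 → 17.
Day — runs through the weekdays Mon→Sun: Wed, Thu, Fri, Sat, Sun → Mon.
Letter: letters move forward 2 places in the alphabet, so G, I, K, M, O → Q.
So the next tuple is [17; Mon; Q].

[17; Mon; Q]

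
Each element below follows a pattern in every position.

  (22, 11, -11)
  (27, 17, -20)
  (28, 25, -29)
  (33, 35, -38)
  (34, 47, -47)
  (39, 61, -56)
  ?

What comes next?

First value: alternating steps +5, +1, +5, +1, …, so 22, 27, 28, 33, 34, 39 → 40.
Second value — differences are 6, 8, 10, … (increasing by 2 each time): 11, 17, 25, 35, 47, 61 → 77.
Third value — −9 each step: -11, -20, -29, -38, -47, -56 → -65.
Putting it together: (40, 77, -65).

(40, 77, -65)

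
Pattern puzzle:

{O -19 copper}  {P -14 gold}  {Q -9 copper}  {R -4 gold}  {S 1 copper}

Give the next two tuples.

Letter: letters move forward 1 place in the alphabet, so O, P, Q, R, S → T → U.
Second component: +5 each step, so -19, -14, -9, -4, 1 → 6 → 11.
Metal: copper, gold, copper, gold, copper → gold → copper (alternates copper ↔ gold).
So the next two tuples are {T 6 gold} and {U 11 copper}.

{T 6 gold}, {U 11 copper}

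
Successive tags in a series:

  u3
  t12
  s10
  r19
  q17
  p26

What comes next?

o24

For the letter, letters move back 1 place in the alphabet: u, t, s, r, q, p → o.
Second component: alternating steps +9, −2, +9, −2, …, so 3, 12, 10, 19, 17, 26 → 24.
Combining the parts gives o24.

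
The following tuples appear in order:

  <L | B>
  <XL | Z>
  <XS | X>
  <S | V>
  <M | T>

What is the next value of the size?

Size: runs through clothing sizes XS→XL; L, XL, XS, S, M → L.

L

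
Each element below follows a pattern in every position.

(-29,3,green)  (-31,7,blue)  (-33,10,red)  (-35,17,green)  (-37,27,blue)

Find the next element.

First value: -29, -31, -33, -35, -37 → -39 (−2 each step).
Second value: each term is the sum of the two before it; 3, 7, 10, 17, 27 → 44.
Colour: green, blue, red, green, blue → red (repeats green → blue → red).
Putting it together: (-39,44,red).

(-39,44,red)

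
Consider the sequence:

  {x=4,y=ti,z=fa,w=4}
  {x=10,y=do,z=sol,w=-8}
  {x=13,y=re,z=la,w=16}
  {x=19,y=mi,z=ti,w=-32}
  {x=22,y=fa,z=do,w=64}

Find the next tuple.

{x=28,y=sol,z=re,w=-128}

X: alternating steps +6, +3, +6, +3, …, so 4, 10, 13, 19, 22 → 28.
For the y, runs through the solfège scale do→ti: ti, do, re, mi, fa → sol.
Z goes fa, sol, la, ti, do → re (runs through the solfège scale do→ti).
For the w, ×(-2) each step: 4, -8, 16, -32, 64 → -128.
Putting it together: {x=28,y=sol,z=re,w=-128}.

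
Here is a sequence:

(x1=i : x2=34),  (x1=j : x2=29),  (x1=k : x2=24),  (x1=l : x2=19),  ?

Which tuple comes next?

(x1=m : x2=14)

For the x1, letters move forward 1 place in the alphabet: i, j, k, l → m.
X2 goes 34, 29, 24, 19 → 14 (−5 each step).
Putting it together: (x1=m : x2=14).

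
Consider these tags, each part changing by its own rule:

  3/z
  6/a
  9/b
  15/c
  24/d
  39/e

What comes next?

63/f

First component: each term is the sum of the two before it, so 3, 6, 9, 15, 24, 39 → 63.
For the letter, letters move forward 1 place in the alphabet, wrapping Z→A: z, a, b, c, d, e → f.
Combining the parts gives 63/f.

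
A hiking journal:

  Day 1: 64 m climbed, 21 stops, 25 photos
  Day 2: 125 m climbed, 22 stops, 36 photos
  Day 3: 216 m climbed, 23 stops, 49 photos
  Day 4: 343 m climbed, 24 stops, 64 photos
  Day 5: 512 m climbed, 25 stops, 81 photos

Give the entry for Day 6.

M climbed: perfect cubes: 4³, 5³, 6³, …; 64, 125, 216, 343, 512 → 729.
Stops: +1 each step; 21, 22, 23, 24, 25 → 26.
Photos — perfect squares: 5², 6², 7², …: 25, 36, 49, 64, 81 → 100.
Combining the parts gives 729 m climbed, 26 stops, 100 photos.

729 m climbed, 26 stops, 100 photos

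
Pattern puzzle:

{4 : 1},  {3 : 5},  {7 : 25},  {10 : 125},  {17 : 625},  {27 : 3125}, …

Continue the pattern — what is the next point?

{44 : 15625}

For the first component, each term is the sum of the two before it: 4, 3, 7, 10, 17, 27 → 44.
Second component: 1, 5, 25, 125, 625, 3125 → 15625 (×5 each step).
So the next point is {44 : 15625}.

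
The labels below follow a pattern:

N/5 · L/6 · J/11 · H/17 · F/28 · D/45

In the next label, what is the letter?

Letter goes N, L, J, H, F, D → B (letters move back 2 places in the alphabet).

B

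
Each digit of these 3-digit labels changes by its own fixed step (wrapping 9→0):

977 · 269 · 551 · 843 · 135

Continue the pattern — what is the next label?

427

For the first digit, +3 each step, mod 10: 9, 2, 5, 8, 1 → 4.
Second digit — −1 each step, mod 10: 7, 6, 5, 4, 3 → 2.
Third digit: +2 each step, mod 10; 7, 9, 1, 3, 5 → 7.
Combining the parts gives 427.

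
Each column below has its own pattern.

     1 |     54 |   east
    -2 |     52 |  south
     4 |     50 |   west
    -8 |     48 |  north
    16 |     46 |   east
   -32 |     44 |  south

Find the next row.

First component: ×(-2) each step; 1, -2, 4, -8, 16, -32 → 64.
Second component goes 54, 52, 50, 48, 46, 44 → 42 (−2 each step).
Direction: repeats east → south → west → north, so east, south, west, north, east, south → west.
Putting it together: 64  42  west.

64  42  west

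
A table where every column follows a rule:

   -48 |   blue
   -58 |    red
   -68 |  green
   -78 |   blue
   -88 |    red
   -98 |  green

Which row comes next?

For the first component, −10 each step: -48, -58, -68, -78, -88, -98 → -108.
Colour: repeats blue → red → green; blue, red, green, blue, red, green → blue.
Putting it together: -108  blue.

-108  blue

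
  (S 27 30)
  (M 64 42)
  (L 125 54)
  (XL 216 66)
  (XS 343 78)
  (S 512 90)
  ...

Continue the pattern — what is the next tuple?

Size goes S, M, L, XL, XS, S → M (repeats S → M → L → XL → XS).
Second entry: perfect cubes: 3³, 4³, 5³, …; 27, 64, 125, 216, 343, 512 → 729.
Third entry: +12 each step, so 30, 42, 54, 66, 78, 90 → 102.
Combining the parts gives (M 729 102).

(M 729 102)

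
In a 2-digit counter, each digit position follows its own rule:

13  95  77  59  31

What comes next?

First digit: −2 each step, mod 10; 1, 9, 7, 5, 3 → 1.
Second digit: 3, 5, 7, 9, 1 → 3 (+2 each step, mod 10).
Putting it together: 13.

13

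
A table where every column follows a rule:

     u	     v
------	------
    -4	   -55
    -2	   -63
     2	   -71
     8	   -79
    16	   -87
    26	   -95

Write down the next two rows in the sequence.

For the column u, differences are 2, 4, 6, … (increasing by 2 each time): -4, -2, 2, 8, 16, 26 → 38 → 52.
Column v goes -55, -63, -71, -79, -87, -95 → -103 → -111 (−8 each step).
So the next two rows are 38  -103 and 52  -111.

38  -103; 52  -111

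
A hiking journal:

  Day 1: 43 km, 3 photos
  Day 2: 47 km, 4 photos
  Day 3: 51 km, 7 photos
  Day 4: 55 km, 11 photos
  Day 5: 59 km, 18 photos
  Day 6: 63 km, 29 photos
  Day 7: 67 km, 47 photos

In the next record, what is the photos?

76

Photos goes 3, 4, 7, 11, 18, 29, 47 → 76 (each term is the sum of the two before it).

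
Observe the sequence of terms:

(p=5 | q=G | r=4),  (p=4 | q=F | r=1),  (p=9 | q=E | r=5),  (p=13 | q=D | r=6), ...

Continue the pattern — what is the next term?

P — each term is the sum of the two before it: 5, 4, 9, 13 → 22.
Q: letters move back 1 place in the alphabet; G, F, E, D → C.
R: 4, 1, 5, 6 → 11 (each term is the sum of the two before it).
So the next term is (p=22 | q=C | r=11).

(p=22 | q=C | r=11)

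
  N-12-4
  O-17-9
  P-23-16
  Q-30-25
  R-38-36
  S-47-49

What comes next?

T-57-64

Letter goes N, O, P, Q, R, S → T (letters move forward 1 place in the alphabet).
Second component goes 12, 17, 23, 30, 38, 47 → 57 (differences are 5, 6, 7, … (increasing by 1 each time)).
Third component: perfect squares: 2², 3², 4², …; 4, 9, 16, 25, 36, 49 → 64.
Combining the parts gives T-57-64.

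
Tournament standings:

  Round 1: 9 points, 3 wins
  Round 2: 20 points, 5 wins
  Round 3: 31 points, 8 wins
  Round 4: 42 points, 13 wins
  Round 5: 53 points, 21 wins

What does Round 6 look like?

64 points, 34 wins

Points: 9, 20, 31, 42, 53 → 64 (+11 each step).
Wins: each term is the sum of the two before it; 3, 5, 8, 13, 21 → 34.
Putting it together: 64 points, 34 wins.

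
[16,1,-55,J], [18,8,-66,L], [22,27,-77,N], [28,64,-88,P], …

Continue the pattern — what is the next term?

First coordinate: 16, 18, 22, 28 → 36 (differences are 2, 4, 6, … (increasing by 2 each time)).
For the second coordinate, perfect cubes: 1³, 2³, 3³, …: 1, 8, 27, 64 → 125.
Third coordinate goes -55, -66, -77, -88 → -99 (−11 each step).
Letter goes J, L, N, P → R (letters move forward 2 places in the alphabet).
So the next term is [36,125,-99,R].

[36,125,-99,R]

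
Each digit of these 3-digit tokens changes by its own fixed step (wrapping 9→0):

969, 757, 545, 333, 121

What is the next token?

919

First digit — −2 each step, mod 10: 9, 7, 5, 3, 1 → 9.
Second digit: −1 each step, mod 10, so 6, 5, 4, 3, 2 → 1.
Third digit — −2 each step, mod 10: 9, 7, 5, 3, 1 → 9.
So the next token is 919.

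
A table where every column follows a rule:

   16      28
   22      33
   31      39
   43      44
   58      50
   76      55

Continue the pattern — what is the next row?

97  61

First component goes 16, 22, 31, 43, 58, 76 → 97 (differences are 6, 9, 12, … (increasing by 3 each time)).
Second component — alternating steps +5, +6, +5, +6, …: 28, 33, 39, 44, 50, 55 → 61.
Putting it together: 97  61.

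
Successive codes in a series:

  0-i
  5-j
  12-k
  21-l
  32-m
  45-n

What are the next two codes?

60-o, 77-p

First component: differences are 5, 7, 9, … (increasing by 2 each time), so 0, 5, 12, 21, 32, 45 → 60 → 77.
Letter: letters move forward 1 place in the alphabet; i, j, k, l, m, n → o → p.
So the next two codes are 60-o and 77-p.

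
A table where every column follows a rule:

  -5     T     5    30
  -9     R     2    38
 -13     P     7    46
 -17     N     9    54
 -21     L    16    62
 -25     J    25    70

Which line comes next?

For the first component, −4 each step: -5, -9, -13, -17, -21, -25 → -29.
Letter — letters move back 2 places in the alphabet: T, R, P, N, L, J → H.
Third component goes 5, 2, 7, 9, 16, 25 → 41 (each term is the sum of the two before it).
Fourth component — +8 each step: 30, 38, 46, 54, 62, 70 → 78.
Putting it together: -29  H  41  78.

-29  H  41  78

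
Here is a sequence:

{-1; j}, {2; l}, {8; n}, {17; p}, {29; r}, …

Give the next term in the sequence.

First slot goes -1, 2, 8, 17, 29 → 44 (differences are 3, 6, 9, … (increasing by 3 each time)).
Letter — letters move forward 2 places in the alphabet: j, l, n, p, r → t.
So the next term is {44; t}.

{44; t}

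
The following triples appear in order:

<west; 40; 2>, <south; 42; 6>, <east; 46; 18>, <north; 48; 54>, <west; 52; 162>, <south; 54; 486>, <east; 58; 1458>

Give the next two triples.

Direction — repeats west → south → east → north: west, south, east, north, west, south, east → north → west.
Second entry — alternating steps +2, +4, +2, +4, …: 40, 42, 46, 48, 52, 54, 58 → 60 → 64.
Third entry: 2, 6, 18, 54, 162, 486, 1458 → 4374 → 13122 (×3 each step).
So the next two triples are <north; 60; 4374> and <west; 64; 13122>.

<north; 60; 4374>, <west; 64; 13122>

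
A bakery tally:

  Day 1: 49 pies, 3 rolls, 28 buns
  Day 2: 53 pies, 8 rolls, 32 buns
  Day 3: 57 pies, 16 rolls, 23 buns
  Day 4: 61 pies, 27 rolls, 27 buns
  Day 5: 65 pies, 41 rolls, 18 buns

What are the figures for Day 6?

69 pies, 58 rolls, 22 buns

Pies goes 49, 53, 57, 61, 65 → 69 (+4 each step).
Rolls: differences are 5, 8, 11, … (increasing by 3 each time); 3, 8, 16, 27, 41 → 58.
Buns — alternating steps +4, −9, +4, −9, …: 28, 32, 23, 27, 18 → 22.
Putting it together: 69 pies, 58 rolls, 22 buns.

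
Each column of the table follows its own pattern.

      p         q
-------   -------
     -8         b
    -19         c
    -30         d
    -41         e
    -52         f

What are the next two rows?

-63  g; -74  h

Column p goes -8, -19, -30, -41, -52 → -63 → -74 (−11 each step).
Column q: letters move forward 1 place in the alphabet; b, c, d, e, f → g → h.
So the next two rows are -63  g and -74  h.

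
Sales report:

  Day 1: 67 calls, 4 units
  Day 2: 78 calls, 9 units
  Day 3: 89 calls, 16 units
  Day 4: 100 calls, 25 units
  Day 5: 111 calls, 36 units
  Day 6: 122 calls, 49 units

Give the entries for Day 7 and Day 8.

Calls — +11 each step: 67, 78, 89, 100, 111, 122 → 133 → 144.
Units: perfect squares: 2², 3², 4², …; 4, 9, 16, 25, 36, 49 → 64 → 81.
So the next two lines are 133 calls, 64 units and 144 calls, 81 units.

133 calls, 64 units; 144 calls, 81 units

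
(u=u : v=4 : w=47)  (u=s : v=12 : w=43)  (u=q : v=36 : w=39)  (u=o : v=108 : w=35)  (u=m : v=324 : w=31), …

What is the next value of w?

27

For the w, −4 each step: 47, 43, 39, 35, 31 → 27.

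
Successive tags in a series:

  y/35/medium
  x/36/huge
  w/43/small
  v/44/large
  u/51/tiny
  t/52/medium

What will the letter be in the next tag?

Letter goes y, x, w, v, u, t → s (letters move back 1 place in the alphabet).
Second component: alternating steps +1, +7, +1, +7, …, so 35, 36, 43, 44, 51, 52 → 59.
Size: repeats medium → huge → small → large → tiny, so medium, huge, small, large, tiny, medium → huge.

s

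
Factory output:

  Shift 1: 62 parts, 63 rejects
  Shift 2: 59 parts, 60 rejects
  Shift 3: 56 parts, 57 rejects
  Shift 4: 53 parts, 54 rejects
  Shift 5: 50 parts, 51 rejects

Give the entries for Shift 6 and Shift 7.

47 parts, 48 rejects; 44 parts, 45 rejects

Parts: 62, 59, 56, 53, 50 → 47 → 44 (−3 each step).
For the rejects, always 1 more than the parts: 63, 60, 57, 54, 51 → 48 → 45.
So the next two rows are 47 parts, 48 rejects and 44 parts, 45 rejects.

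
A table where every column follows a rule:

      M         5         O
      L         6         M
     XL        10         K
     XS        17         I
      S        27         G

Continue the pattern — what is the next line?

For the size, runs through clothing sizes XS→XL: M, L, XL, XS, S → M.
Second component goes 5, 6, 10, 17, 27 → 40 (differences are 1, 4, 7, … (increasing by 3 each time)).
Letter goes O, M, K, I, G → E (letters move back 2 places in the alphabet).
Putting it together: M  40  E.

M  40  E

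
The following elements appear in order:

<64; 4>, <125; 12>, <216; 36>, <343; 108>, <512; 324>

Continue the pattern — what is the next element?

First part goes 64, 125, 216, 343, 512 → 729 (perfect cubes: 4³, 5³, 6³, …).
Second part goes 4, 12, 36, 108, 324 → 972 (×3 each step).
Combining the parts gives <729; 972>.

<729; 972>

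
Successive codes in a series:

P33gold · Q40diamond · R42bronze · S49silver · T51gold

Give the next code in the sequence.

U58diamond

Letter goes P, Q, R, S, T → U (letters move forward 1 place in the alphabet).
Second component: alternating steps +7, +2, +7, +2, …, so 33, 40, 42, 49, 51 → 58.
Rank: repeats gold → diamond → bronze → silver, so gold, diamond, bronze, silver, gold → diamond.
So the next code is U58diamond.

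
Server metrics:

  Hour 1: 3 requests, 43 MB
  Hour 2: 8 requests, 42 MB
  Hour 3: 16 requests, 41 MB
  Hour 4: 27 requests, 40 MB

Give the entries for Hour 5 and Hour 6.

41 requests, 39 MB; 58 requests, 38 MB

Requests goes 3, 8, 16, 27 → 41 → 58 (differences are 5, 8, 11, … (increasing by 3 each time)).
For the MB, −1 each step: 43, 42, 41, 40 → 39 → 38.
So the next two rows are 41 requests, 39 MB and 58 requests, 38 MB.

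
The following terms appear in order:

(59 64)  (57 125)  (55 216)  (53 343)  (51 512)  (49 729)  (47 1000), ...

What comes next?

(45 1331)

For the first entry, −2 each step: 59, 57, 55, 53, 51, 49, 47 → 45.
Second entry — perfect cubes: 4³, 5³, 6³, …: 64, 125, 216, 343, 512, 729, 1000 → 1331.
Combining the parts gives (45 1331).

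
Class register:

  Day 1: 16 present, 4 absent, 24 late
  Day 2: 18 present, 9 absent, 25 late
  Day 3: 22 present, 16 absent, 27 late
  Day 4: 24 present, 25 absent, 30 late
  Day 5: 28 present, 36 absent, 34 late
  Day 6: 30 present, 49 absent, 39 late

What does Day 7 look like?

34 present, 64 absent, 45 late

Present: 16, 18, 22, 24, 28, 30 → 34 (alternating steps +2, +4, +2, +4, …).
Absent: perfect squares: 2², 3², 4², …; 4, 9, 16, 25, 36, 49 → 64.
Late: differences are 1, 2, 3, … (increasing by 1 each time), so 24, 25, 27, 30, 34, 39 → 45.
Putting it together: 34 present, 64 absent, 45 late.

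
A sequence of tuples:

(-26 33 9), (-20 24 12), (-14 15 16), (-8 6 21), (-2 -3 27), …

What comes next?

(4 -12 34)

First entry goes -26, -20, -14, -8, -2 → 4 (+6 each step).
For the second entry, −9 each step: 33, 24, 15, 6, -3 → -12.
Third entry: 9, 12, 16, 21, 27 → 34 (differences are 3, 4, 5, … (increasing by 1 each time)).
Putting it together: (4 -12 34).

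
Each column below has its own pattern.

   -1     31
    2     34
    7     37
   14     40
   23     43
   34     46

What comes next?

First component goes -1, 2, 7, 14, 23, 34 → 47 (differences are 3, 5, 7, … (increasing by 2 each time)).
Second component: +3 each step; 31, 34, 37, 40, 43, 46 → 49.
Combining the parts gives 47  49.

47  49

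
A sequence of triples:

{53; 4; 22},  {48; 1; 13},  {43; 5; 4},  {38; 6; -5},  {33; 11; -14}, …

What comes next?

First coordinate — −5 each step: 53, 48, 43, 38, 33 → 28.
Second coordinate: each term is the sum of the two before it, so 4, 1, 5, 6, 11 → 17.
For the third coordinate, −9 each step: 22, 13, 4, -5, -14 → -23.
Putting it together: {28; 17; -23}.

{28; 17; -23}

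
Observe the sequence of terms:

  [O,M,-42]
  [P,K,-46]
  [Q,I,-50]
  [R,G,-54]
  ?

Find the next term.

First letter: letters move forward 1 place in the alphabet; O, P, Q, R → S.
Second letter: M, K, I, G → E (letters move back 2 places in the alphabet).
For the third component, −4 each step: -42, -46, -50, -54 → -58.
Combining the parts gives [S,E,-58].

[S,E,-58]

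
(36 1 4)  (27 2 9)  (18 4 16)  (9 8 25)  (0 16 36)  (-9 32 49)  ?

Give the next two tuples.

(-18 64 64), (-27 128 81)

First coordinate — −9 each step: 36, 27, 18, 9, 0, -9 → -18 → -27.
For the second coordinate, ×2 each step: 1, 2, 4, 8, 16, 32 → 64 → 128.
Third coordinate goes 4, 9, 16, 25, 36, 49 → 64 → 81 (perfect squares: 2², 3², 4², …).
Putting the parts together: (-18 64 64) and then (-27 128 81).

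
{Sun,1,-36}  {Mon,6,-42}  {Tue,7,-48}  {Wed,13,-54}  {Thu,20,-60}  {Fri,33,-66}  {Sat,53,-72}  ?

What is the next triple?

{Sun,86,-78}

Day: runs through the weekdays Mon→Sun; Sun, Mon, Tue, Wed, Thu, Fri, Sat → Sun.
Second slot goes 1, 6, 7, 13, 20, 33, 53 → 86 (each term is the sum of the two before it).
Third slot: -36, -42, -48, -54, -60, -66, -72 → -78 (−6 each step).
So the next triple is {Sun,86,-78}.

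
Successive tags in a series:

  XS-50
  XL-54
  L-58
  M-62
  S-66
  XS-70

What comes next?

Size: XS, XL, L, M, S, XS → XL (repeats XS → XL → L → M → S).
Second component: +4 each step, so 50, 54, 58, 62, 66, 70 → 74.
Combining the parts gives XL-74.

XL-74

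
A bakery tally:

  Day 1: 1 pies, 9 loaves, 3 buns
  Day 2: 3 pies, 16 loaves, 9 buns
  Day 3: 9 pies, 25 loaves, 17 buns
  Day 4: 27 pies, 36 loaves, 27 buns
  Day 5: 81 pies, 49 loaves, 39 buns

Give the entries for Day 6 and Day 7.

Pies: ×3 each step; 1, 3, 9, 27, 81 → 243 → 729.
Loaves: perfect squares: 3², 4², 5², …, so 9, 16, 25, 36, 49 → 64 → 81.
Buns: 3, 9, 17, 27, 39 → 53 → 69 (differences are 6, 8, 10, … (increasing by 2 each time)).
Putting the parts together: 243 pies, 64 loaves, 53 buns and then 729 pies, 81 loaves, 69 buns.

243 pies, 64 loaves, 53 buns; 729 pies, 81 loaves, 69 buns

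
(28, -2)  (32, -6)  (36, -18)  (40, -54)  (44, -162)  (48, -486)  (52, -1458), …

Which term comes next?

First slot goes 28, 32, 36, 40, 44, 48, 52 → 56 (+4 each step).
For the second slot, ×3 each step: -2, -6, -18, -54, -162, -486, -1458 → -4374.
Putting it together: (56, -4374).

(56, -4374)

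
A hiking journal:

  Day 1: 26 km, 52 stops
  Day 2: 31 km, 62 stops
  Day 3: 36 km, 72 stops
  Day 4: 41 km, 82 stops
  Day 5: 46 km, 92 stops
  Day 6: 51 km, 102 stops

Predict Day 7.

Km — +5 each step: 26, 31, 36, 41, 46, 51 → 56.
Stops goes 52, 62, 72, 82, 92, 102 → 112 (always 2 × the km).
Combining the parts gives 56 km, 112 stops.

56 km, 112 stops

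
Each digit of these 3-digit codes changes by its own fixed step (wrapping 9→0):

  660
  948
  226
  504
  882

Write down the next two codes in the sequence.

160 then 448

First digit: 6, 9, 2, 5, 8 → 1 → 4 (+3 each step, mod 10).
Second digit — −2 each step, mod 10: 6, 4, 2, 0, 8 → 6 → 4.
Third digit: −2 each step, mod 10; 0, 8, 6, 4, 2 → 0 → 8.
So the next two codes are 160 and 448.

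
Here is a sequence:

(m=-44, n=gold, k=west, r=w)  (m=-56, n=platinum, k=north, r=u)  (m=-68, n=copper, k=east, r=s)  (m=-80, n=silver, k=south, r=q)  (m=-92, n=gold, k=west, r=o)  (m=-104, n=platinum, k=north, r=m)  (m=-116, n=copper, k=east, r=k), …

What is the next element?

(m=-128, n=silver, k=south, r=i)

M: −12 each step, so -44, -56, -68, -80, -92, -104, -116 → -128.
N: repeats gold → platinum → copper → silver, so gold, platinum, copper, silver, gold, platinum, copper → silver.
K: repeats west → north → east → south; west, north, east, south, west, north, east → south.
R: letters move back 2 places in the alphabet, so w, u, s, q, o, m, k → i.
Putting it together: (m=-128, n=silver, k=south, r=i).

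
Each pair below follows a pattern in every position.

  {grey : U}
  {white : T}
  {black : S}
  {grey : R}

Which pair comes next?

Shade goes grey, white, black, grey → white (repeats grey → white → black).
For the letter, letters move back 1 place in the alphabet: U, T, S, R → Q.
Combining the parts gives {white : Q}.

{white : Q}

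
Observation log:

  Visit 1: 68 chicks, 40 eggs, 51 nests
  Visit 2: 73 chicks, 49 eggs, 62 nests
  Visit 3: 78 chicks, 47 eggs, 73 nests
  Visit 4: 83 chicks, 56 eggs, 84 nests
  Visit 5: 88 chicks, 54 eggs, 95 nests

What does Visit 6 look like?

Chicks goes 68, 73, 78, 83, 88 → 93 (+5 each step).
Eggs goes 40, 49, 47, 56, 54 → 63 (alternating steps +9, −2, +9, −2, …).
Nests goes 51, 62, 73, 84, 95 → 106 (+11 each step).
So the next row is 93 chicks, 63 eggs, 106 nests.

93 chicks, 63 eggs, 106 nests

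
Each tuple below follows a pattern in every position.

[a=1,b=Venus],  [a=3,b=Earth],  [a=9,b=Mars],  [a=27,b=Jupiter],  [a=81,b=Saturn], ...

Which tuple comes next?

A: 1, 3, 9, 27, 81 → 243 (×3 each step).
B: Venus, Earth, Mars, Jupiter, Saturn → Uranus (runs through the planets Mercury→Neptune).
So the next tuple is [a=243,b=Uranus].

[a=243,b=Uranus]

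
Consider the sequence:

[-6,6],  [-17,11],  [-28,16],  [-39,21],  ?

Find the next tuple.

[-50,26]

First value: −11 each step; -6, -17, -28, -39 → -50.
Second value: +5 each step; 6, 11, 16, 21 → 26.
So the next tuple is [-50,26].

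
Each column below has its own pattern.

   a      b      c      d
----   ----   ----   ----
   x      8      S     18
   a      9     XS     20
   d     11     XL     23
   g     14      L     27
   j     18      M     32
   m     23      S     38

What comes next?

Column a: letters move forward 3 places in the alphabet, wrapping Z→A, so x, a, d, g, j, m → p.
For the column b, differences are 1, 2, 3, … (increasing by 1 each time): 8, 9, 11, 14, 18, 23 → 29.
For the column c, repeats S → XS → XL → L → M: S, XS, XL, L, M, S → XS.
For the column d, differences are 2, 3, 4, … (increasing by 1 each time): 18, 20, 23, 27, 32, 38 → 45.
Combining the parts gives p  29  XS  45.

p  29  XS  45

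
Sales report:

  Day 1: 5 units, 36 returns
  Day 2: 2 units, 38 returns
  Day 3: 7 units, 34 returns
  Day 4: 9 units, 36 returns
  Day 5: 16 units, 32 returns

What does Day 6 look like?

25 units, 34 returns

Units: each term is the sum of the two before it, so 5, 2, 7, 9, 16 → 25.
For the returns, alternating steps +2, −4, +2, −4, …: 36, 38, 34, 36, 32 → 34.
So the next row is 25 units, 34 returns.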